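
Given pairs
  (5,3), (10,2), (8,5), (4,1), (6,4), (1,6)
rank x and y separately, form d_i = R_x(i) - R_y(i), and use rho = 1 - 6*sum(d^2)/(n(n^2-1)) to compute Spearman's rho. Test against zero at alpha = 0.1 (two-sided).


Step 1: Rank x and y separately (midranks; no ties here).
rank(x): 5->3, 10->6, 8->5, 4->2, 6->4, 1->1
rank(y): 3->3, 2->2, 5->5, 1->1, 4->4, 6->6
Step 2: d_i = R_x(i) - R_y(i); compute d_i^2.
  (3-3)^2=0, (6-2)^2=16, (5-5)^2=0, (2-1)^2=1, (4-4)^2=0, (1-6)^2=25
sum(d^2) = 42.
Step 3: rho = 1 - 6*42 / (6*(6^2 - 1)) = 1 - 252/210 = -0.200000.
Step 4: Under H0, t = rho * sqrt((n-2)/(1-rho^2)) = -0.4082 ~ t(4).
Step 5: Two-sided p-value from the t-distribution with 4 df = 0.704000.
Step 6: alpha = 0.1. fail to reject H0.

rho = -0.2000, p = 0.704000, fail to reject H0 at alpha = 0.1.


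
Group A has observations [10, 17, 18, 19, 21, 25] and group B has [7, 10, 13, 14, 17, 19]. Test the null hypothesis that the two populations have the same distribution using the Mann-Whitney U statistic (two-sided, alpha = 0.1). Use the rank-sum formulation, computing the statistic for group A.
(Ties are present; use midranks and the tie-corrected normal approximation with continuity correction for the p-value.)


Step 1: Combine and sort all 12 observations; assign midranks.
sorted (value, group): (7,Y), (10,X), (10,Y), (13,Y), (14,Y), (17,X), (17,Y), (18,X), (19,X), (19,Y), (21,X), (25,X)
ranks: 7->1, 10->2.5, 10->2.5, 13->4, 14->5, 17->6.5, 17->6.5, 18->8, 19->9.5, 19->9.5, 21->11, 25->12
Step 2: Rank sum for X: R1 = 2.5 + 6.5 + 8 + 9.5 + 11 + 12 = 49.5.
Step 3: U_X = R1 - n1(n1+1)/2 = 49.5 - 6*7/2 = 49.5 - 21 = 28.5.
       U_Y = n1*n2 - U_X = 36 - 28.5 = 7.5.
Step 4: Ties are present, so use the tie-corrected normal approximation (with continuity correction) for the p-value.
Step 5: p-value = 0.107453; compare to alpha = 0.1. fail to reject H0.

U_X = 28.5, p = 0.107453, fail to reject H0 at alpha = 0.1.


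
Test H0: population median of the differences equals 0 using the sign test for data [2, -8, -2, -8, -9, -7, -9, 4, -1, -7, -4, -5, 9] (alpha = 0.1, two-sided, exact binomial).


Step 1: Discard zero differences. Original n = 13; n_eff = number of nonzero differences = 13.
Nonzero differences (with sign): +2, -8, -2, -8, -9, -7, -9, +4, -1, -7, -4, -5, +9
Step 2: Count signs: positive = 3, negative = 10.
Step 3: Under H0: P(positive) = 0.5, so the number of positives S ~ Bin(13, 0.5).
Step 4: Two-sided exact p-value = sum of Bin(13,0.5) probabilities at or below the observed probability = 0.092285.
Step 5: alpha = 0.1. reject H0.

n_eff = 13, pos = 3, neg = 10, p = 0.092285, reject H0.


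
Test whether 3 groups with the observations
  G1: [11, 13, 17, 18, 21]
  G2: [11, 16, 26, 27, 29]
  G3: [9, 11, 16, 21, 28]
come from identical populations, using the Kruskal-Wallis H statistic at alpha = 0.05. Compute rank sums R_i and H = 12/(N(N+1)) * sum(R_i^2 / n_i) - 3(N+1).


Step 1: Combine all N = 15 observations and assign midranks.
sorted (value, group, rank): (9,G3,1), (11,G1,3), (11,G2,3), (11,G3,3), (13,G1,5), (16,G2,6.5), (16,G3,6.5), (17,G1,8), (18,G1,9), (21,G1,10.5), (21,G3,10.5), (26,G2,12), (27,G2,13), (28,G3,14), (29,G2,15)
Step 2: Sum ranks within each group.
R_1 = 35.5 (n_1 = 5)
R_2 = 49.5 (n_2 = 5)
R_3 = 35 (n_3 = 5)
Step 3: H = 12/(N(N+1)) * sum(R_i^2/n_i) - 3(N+1)
     = 12/(15*16) * (35.5^2/5 + 49.5^2/5 + 35^2/5) - 3*16
     = 0.050000 * 987.1 - 48
     = 1.355000.
Step 4: Ties present; correction factor C = 1 - 36/(15^3 - 15) = 0.989286. Corrected H = 1.355000 / 0.989286 = 1.369675.
Step 5: Under H0, H ~ chi^2(2); p-value = 0.504172.
Step 6: alpha = 0.05. fail to reject H0.

H = 1.3697, df = 2, p = 0.504172, fail to reject H0.


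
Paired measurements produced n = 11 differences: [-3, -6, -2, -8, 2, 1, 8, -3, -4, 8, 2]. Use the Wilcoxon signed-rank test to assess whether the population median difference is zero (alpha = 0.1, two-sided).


Step 1: Drop any zero differences (none here) and take |d_i|.
|d| = [3, 6, 2, 8, 2, 1, 8, 3, 4, 8, 2]
Step 2: Midrank |d_i| (ties get averaged ranks).
ranks: |3|->5.5, |6|->8, |2|->3, |8|->10, |2|->3, |1|->1, |8|->10, |3|->5.5, |4|->7, |8|->10, |2|->3
Step 3: Attach original signs; sum ranks with positive sign and with negative sign.
W+ = 3 + 1 + 10 + 10 + 3 = 27
W- = 5.5 + 8 + 3 + 10 + 5.5 + 7 = 39
(Check: W+ + W- = 66 should equal n(n+1)/2 = 66.)
Step 4: Test statistic W = min(W+, W-) = 27.
Step 5: Ties in |d|, so use the tie-corrected normal approximation.
        E[W] = n(n+1)/4 = 11*12/4 = 33.
        Tie groups: |d|=2 (t=3), |d|=3 (t=2), |d|=8 (t=3); sum(t^3 - t) = 54.
        Var[W] = n(n+1)(2n+1)/24 - sum(t^3-t)/48 = 3036/24 - 54/48 = 125.375.
        z = (W - E[W]) / sqrt(Var[W]) = (27 - 33) / 11.1971 = -0.5359.
        Two-sided p = 2*Phi(z) = 0.592060.
Step 6: alpha = 0.1. fail to reject H0.

W+ = 27, W- = 39, W = min = 27, p = 0.592060, fail to reject H0.


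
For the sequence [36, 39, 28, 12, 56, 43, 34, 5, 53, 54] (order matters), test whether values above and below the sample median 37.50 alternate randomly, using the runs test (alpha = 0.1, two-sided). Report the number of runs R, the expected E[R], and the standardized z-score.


Step 1: Compute median = 37.50; label A = above, B = below.
Labels in order: BABBAABBAA  (n_A = 5, n_B = 5)
Step 2: Count runs R = 6.
Step 3: Under H0 (random ordering), E[R] = 2*n_A*n_B/(n_A+n_B) + 1 = 2*5*5/10 + 1 = 6.0000.
        Var[R] = 2*n_A*n_B*(2*n_A*n_B - n_A - n_B) / ((n_A+n_B)^2 * (n_A+n_B-1)) = 2000/900 = 2.2222.
        SD[R] = 1.4907.
Step 4: R = E[R], so z = 0 with no continuity correction.
Step 5: Two-sided p-value via normal approximation = 2*(1 - Phi(|z|)) = 1.000000.
Step 6: alpha = 0.1. fail to reject H0.

R = 6, z = 0.0000, p = 1.000000, fail to reject H0.


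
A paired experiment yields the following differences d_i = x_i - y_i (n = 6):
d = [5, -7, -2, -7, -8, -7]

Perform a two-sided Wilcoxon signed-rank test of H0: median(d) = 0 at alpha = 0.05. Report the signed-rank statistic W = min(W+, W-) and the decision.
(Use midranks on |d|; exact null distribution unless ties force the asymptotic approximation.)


Step 1: Drop any zero differences (none here) and take |d_i|.
|d| = [5, 7, 2, 7, 8, 7]
Step 2: Midrank |d_i| (ties get averaged ranks).
ranks: |5|->2, |7|->4, |2|->1, |7|->4, |8|->6, |7|->4
Step 3: Attach original signs; sum ranks with positive sign and with negative sign.
W+ = 2 = 2
W- = 4 + 1 + 4 + 6 + 4 = 19
(Check: W+ + W- = 21 should equal n(n+1)/2 = 21.)
Step 4: Test statistic W = min(W+, W-) = 2.
Step 5: Ties in |d|, so use the tie-corrected normal approximation.
        E[W] = n(n+1)/4 = 6*7/4 = 10.5.
        Tie groups: |d|=7 (t=3); sum(t^3 - t) = 24.
        Var[W] = n(n+1)(2n+1)/24 - sum(t^3-t)/48 = 546/24 - 24/48 = 22.25.
        z = (W - E[W]) / sqrt(Var[W]) = (2 - 10.5) / 4.7170 = -1.8020.
        Two-sided p = 2*Phi(z) = 0.071546.
Step 6: alpha = 0.05. fail to reject H0.

W+ = 2, W- = 19, W = min = 2, p = 0.071546, fail to reject H0.


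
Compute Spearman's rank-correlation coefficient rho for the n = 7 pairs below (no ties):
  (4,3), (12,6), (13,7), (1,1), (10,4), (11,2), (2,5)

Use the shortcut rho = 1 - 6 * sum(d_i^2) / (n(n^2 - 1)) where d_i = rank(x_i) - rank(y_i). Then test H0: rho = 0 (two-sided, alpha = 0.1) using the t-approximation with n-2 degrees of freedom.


Step 1: Rank x and y separately (midranks; no ties here).
rank(x): 4->3, 12->6, 13->7, 1->1, 10->4, 11->5, 2->2
rank(y): 3->3, 6->6, 7->7, 1->1, 4->4, 2->2, 5->5
Step 2: d_i = R_x(i) - R_y(i); compute d_i^2.
  (3-3)^2=0, (6-6)^2=0, (7-7)^2=0, (1-1)^2=0, (4-4)^2=0, (5-2)^2=9, (2-5)^2=9
sum(d^2) = 18.
Step 3: rho = 1 - 6*18 / (7*(7^2 - 1)) = 1 - 108/336 = 0.678571.
Step 4: Under H0, t = rho * sqrt((n-2)/(1-rho^2)) = 2.0657 ~ t(5).
Step 5: Two-sided p-value from the t-distribution with 5 df = 0.093750.
Step 6: alpha = 0.1. reject H0.

rho = 0.6786, p = 0.093750, reject H0 at alpha = 0.1.


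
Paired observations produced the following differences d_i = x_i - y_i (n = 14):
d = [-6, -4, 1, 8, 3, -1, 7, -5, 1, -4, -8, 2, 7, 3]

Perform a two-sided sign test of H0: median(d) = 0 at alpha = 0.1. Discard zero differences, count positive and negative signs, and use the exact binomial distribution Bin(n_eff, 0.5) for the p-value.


Step 1: Discard zero differences. Original n = 14; n_eff = number of nonzero differences = 14.
Nonzero differences (with sign): -6, -4, +1, +8, +3, -1, +7, -5, +1, -4, -8, +2, +7, +3
Step 2: Count signs: positive = 8, negative = 6.
Step 3: Under H0: P(positive) = 0.5, so the number of positives S ~ Bin(14, 0.5).
Step 4: Two-sided exact p-value = sum of Bin(14,0.5) probabilities at or below the observed probability = 0.790527.
Step 5: alpha = 0.1. fail to reject H0.

n_eff = 14, pos = 8, neg = 6, p = 0.790527, fail to reject H0.


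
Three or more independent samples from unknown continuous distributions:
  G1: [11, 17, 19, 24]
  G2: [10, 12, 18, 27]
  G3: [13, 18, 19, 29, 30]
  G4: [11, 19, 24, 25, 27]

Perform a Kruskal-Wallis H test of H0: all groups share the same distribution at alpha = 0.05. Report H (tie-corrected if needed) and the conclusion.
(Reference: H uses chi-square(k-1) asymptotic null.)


Step 1: Combine all N = 18 observations and assign midranks.
sorted (value, group, rank): (10,G2,1), (11,G1,2.5), (11,G4,2.5), (12,G2,4), (13,G3,5), (17,G1,6), (18,G2,7.5), (18,G3,7.5), (19,G1,10), (19,G3,10), (19,G4,10), (24,G1,12.5), (24,G4,12.5), (25,G4,14), (27,G2,15.5), (27,G4,15.5), (29,G3,17), (30,G3,18)
Step 2: Sum ranks within each group.
R_1 = 31 (n_1 = 4)
R_2 = 28 (n_2 = 4)
R_3 = 57.5 (n_3 = 5)
R_4 = 54.5 (n_4 = 5)
Step 3: H = 12/(N(N+1)) * sum(R_i^2/n_i) - 3(N+1)
     = 12/(18*19) * (31^2/4 + 28^2/4 + 57.5^2/5 + 54.5^2/5) - 3*19
     = 0.035088 * 1691.55 - 57
     = 2.352632.
Step 4: Ties present; correction factor C = 1 - 48/(18^3 - 18) = 0.991744. Corrected H = 2.352632 / 0.991744 = 2.372216.
Step 5: Under H0, H ~ chi^2(3); p-value = 0.498827.
Step 6: alpha = 0.05. fail to reject H0.

H = 2.3722, df = 3, p = 0.498827, fail to reject H0.


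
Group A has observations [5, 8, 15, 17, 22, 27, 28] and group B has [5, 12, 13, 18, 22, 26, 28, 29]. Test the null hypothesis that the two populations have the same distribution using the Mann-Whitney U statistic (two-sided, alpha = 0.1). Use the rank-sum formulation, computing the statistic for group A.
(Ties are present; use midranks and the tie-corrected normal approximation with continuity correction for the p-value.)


Step 1: Combine and sort all 15 observations; assign midranks.
sorted (value, group): (5,X), (5,Y), (8,X), (12,Y), (13,Y), (15,X), (17,X), (18,Y), (22,X), (22,Y), (26,Y), (27,X), (28,X), (28,Y), (29,Y)
ranks: 5->1.5, 5->1.5, 8->3, 12->4, 13->5, 15->6, 17->7, 18->8, 22->9.5, 22->9.5, 26->11, 27->12, 28->13.5, 28->13.5, 29->15
Step 2: Rank sum for X: R1 = 1.5 + 3 + 6 + 7 + 9.5 + 12 + 13.5 = 52.5.
Step 3: U_X = R1 - n1(n1+1)/2 = 52.5 - 7*8/2 = 52.5 - 28 = 24.5.
       U_Y = n1*n2 - U_X = 56 - 24.5 = 31.5.
Step 4: Ties are present, so use the tie-corrected normal approximation (with continuity correction) for the p-value.
Step 5: p-value = 0.727753; compare to alpha = 0.1. fail to reject H0.

U_X = 24.5, p = 0.727753, fail to reject H0 at alpha = 0.1.


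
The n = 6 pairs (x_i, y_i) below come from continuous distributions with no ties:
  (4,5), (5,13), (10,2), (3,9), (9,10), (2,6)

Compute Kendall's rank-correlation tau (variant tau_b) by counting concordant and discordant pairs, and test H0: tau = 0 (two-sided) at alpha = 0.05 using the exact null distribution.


Step 1: Enumerate the 15 unordered pairs (i,j) with i<j and classify each by sign(x_j-x_i) * sign(y_j-y_i).
  (1,2):dx=+1,dy=+8->C; (1,3):dx=+6,dy=-3->D; (1,4):dx=-1,dy=+4->D; (1,5):dx=+5,dy=+5->C
  (1,6):dx=-2,dy=+1->D; (2,3):dx=+5,dy=-11->D; (2,4):dx=-2,dy=-4->C; (2,5):dx=+4,dy=-3->D
  (2,6):dx=-3,dy=-7->C; (3,4):dx=-7,dy=+7->D; (3,5):dx=-1,dy=+8->D; (3,6):dx=-8,dy=+4->D
  (4,5):dx=+6,dy=+1->C; (4,6):dx=-1,dy=-3->C; (5,6):dx=-7,dy=-4->C
Step 2: C = 7, D = 8, total pairs = 15.
Step 3: tau = (C - D)/(n(n-1)/2) = (7 - 8)/15 = -0.066667.
Step 4: Exact two-sided p-value (enumerate n! = 720 permutations of y under H0): p = 1.000000.
Step 5: alpha = 0.05. fail to reject H0.

tau_b = -0.0667 (C=7, D=8), p = 1.000000, fail to reject H0.


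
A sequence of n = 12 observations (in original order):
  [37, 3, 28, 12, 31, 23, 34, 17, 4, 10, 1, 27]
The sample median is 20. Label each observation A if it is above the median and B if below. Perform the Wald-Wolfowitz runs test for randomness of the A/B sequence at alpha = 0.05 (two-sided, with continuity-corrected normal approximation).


Step 1: Compute median = 20; label A = above, B = below.
Labels in order: ABABAAABBBBA  (n_A = 6, n_B = 6)
Step 2: Count runs R = 7.
Step 3: Under H0 (random ordering), E[R] = 2*n_A*n_B/(n_A+n_B) + 1 = 2*6*6/12 + 1 = 7.0000.
        Var[R] = 2*n_A*n_B*(2*n_A*n_B - n_A - n_B) / ((n_A+n_B)^2 * (n_A+n_B-1)) = 4320/1584 = 2.7273.
        SD[R] = 1.6514.
Step 4: R = E[R], so z = 0 with no continuity correction.
Step 5: Two-sided p-value via normal approximation = 2*(1 - Phi(|z|)) = 1.000000.
Step 6: alpha = 0.05. fail to reject H0.

R = 7, z = 0.0000, p = 1.000000, fail to reject H0.


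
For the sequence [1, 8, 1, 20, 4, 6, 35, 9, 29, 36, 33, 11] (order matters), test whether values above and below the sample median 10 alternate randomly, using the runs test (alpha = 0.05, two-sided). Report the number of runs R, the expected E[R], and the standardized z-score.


Step 1: Compute median = 10; label A = above, B = below.
Labels in order: BBBABBABAAAA  (n_A = 6, n_B = 6)
Step 2: Count runs R = 6.
Step 3: Under H0 (random ordering), E[R] = 2*n_A*n_B/(n_A+n_B) + 1 = 2*6*6/12 + 1 = 7.0000.
        Var[R] = 2*n_A*n_B*(2*n_A*n_B - n_A - n_B) / ((n_A+n_B)^2 * (n_A+n_B-1)) = 4320/1584 = 2.7273.
        SD[R] = 1.6514.
Step 4: Continuity-corrected z = (R + 0.5 - E[R]) / SD[R] = (6 + 0.5 - 7.0000) / 1.6514 = -0.3028.
Step 5: Two-sided p-value via normal approximation = 2*(1 - Phi(|z|)) = 0.762069.
Step 6: alpha = 0.05. fail to reject H0.

R = 6, z = -0.3028, p = 0.762069, fail to reject H0.


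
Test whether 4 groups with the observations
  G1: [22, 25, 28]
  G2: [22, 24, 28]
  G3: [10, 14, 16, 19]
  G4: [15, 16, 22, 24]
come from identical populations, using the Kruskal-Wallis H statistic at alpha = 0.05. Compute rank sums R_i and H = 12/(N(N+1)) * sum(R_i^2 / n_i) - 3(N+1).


Step 1: Combine all N = 14 observations and assign midranks.
sorted (value, group, rank): (10,G3,1), (14,G3,2), (15,G4,3), (16,G3,4.5), (16,G4,4.5), (19,G3,6), (22,G1,8), (22,G2,8), (22,G4,8), (24,G2,10.5), (24,G4,10.5), (25,G1,12), (28,G1,13.5), (28,G2,13.5)
Step 2: Sum ranks within each group.
R_1 = 33.5 (n_1 = 3)
R_2 = 32 (n_2 = 3)
R_3 = 13.5 (n_3 = 4)
R_4 = 26 (n_4 = 4)
Step 3: H = 12/(N(N+1)) * sum(R_i^2/n_i) - 3(N+1)
     = 12/(14*15) * (33.5^2/3 + 32^2/3 + 13.5^2/4 + 26^2/4) - 3*15
     = 0.057143 * 929.979 - 45
     = 8.141667.
Step 4: Ties present; correction factor C = 1 - 42/(14^3 - 14) = 0.984615. Corrected H = 8.141667 / 0.984615 = 8.268880.
Step 5: Under H0, H ~ chi^2(3); p-value = 0.040770.
Step 6: alpha = 0.05. reject H0.

H = 8.2689, df = 3, p = 0.040770, reject H0.


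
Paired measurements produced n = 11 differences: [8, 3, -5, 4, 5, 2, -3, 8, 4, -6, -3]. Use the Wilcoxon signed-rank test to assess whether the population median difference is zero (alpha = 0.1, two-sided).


Step 1: Drop any zero differences (none here) and take |d_i|.
|d| = [8, 3, 5, 4, 5, 2, 3, 8, 4, 6, 3]
Step 2: Midrank |d_i| (ties get averaged ranks).
ranks: |8|->10.5, |3|->3, |5|->7.5, |4|->5.5, |5|->7.5, |2|->1, |3|->3, |8|->10.5, |4|->5.5, |6|->9, |3|->3
Step 3: Attach original signs; sum ranks with positive sign and with negative sign.
W+ = 10.5 + 3 + 5.5 + 7.5 + 1 + 10.5 + 5.5 = 43.5
W- = 7.5 + 3 + 9 + 3 = 22.5
(Check: W+ + W- = 66 should equal n(n+1)/2 = 66.)
Step 4: Test statistic W = min(W+, W-) = 22.5.
Step 5: Ties in |d|, so use the tie-corrected normal approximation.
        E[W] = n(n+1)/4 = 11*12/4 = 33.
        Tie groups: |d|=3 (t=3), |d|=4 (t=2), |d|=5 (t=2), |d|=8 (t=2); sum(t^3 - t) = 42.
        Var[W] = n(n+1)(2n+1)/24 - sum(t^3-t)/48 = 3036/24 - 42/48 = 125.625.
        z = (W - E[W]) / sqrt(Var[W]) = (22.5 - 33) / 11.2083 = -0.9368.
        Two-sided p = 2*Phi(z) = 0.348857.
Step 6: alpha = 0.1. fail to reject H0.

W+ = 43.5, W- = 22.5, W = min = 22.5, p = 0.348857, fail to reject H0.


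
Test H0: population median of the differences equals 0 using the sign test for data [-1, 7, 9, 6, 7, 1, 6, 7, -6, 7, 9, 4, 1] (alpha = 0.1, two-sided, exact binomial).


Step 1: Discard zero differences. Original n = 13; n_eff = number of nonzero differences = 13.
Nonzero differences (with sign): -1, +7, +9, +6, +7, +1, +6, +7, -6, +7, +9, +4, +1
Step 2: Count signs: positive = 11, negative = 2.
Step 3: Under H0: P(positive) = 0.5, so the number of positives S ~ Bin(13, 0.5).
Step 4: Two-sided exact p-value = sum of Bin(13,0.5) probabilities at or below the observed probability = 0.022461.
Step 5: alpha = 0.1. reject H0.

n_eff = 13, pos = 11, neg = 2, p = 0.022461, reject H0.


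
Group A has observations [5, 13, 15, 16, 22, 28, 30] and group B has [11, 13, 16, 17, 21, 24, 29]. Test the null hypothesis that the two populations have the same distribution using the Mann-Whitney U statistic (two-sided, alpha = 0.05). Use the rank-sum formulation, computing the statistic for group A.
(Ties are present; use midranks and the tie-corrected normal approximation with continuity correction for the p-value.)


Step 1: Combine and sort all 14 observations; assign midranks.
sorted (value, group): (5,X), (11,Y), (13,X), (13,Y), (15,X), (16,X), (16,Y), (17,Y), (21,Y), (22,X), (24,Y), (28,X), (29,Y), (30,X)
ranks: 5->1, 11->2, 13->3.5, 13->3.5, 15->5, 16->6.5, 16->6.5, 17->8, 21->9, 22->10, 24->11, 28->12, 29->13, 30->14
Step 2: Rank sum for X: R1 = 1 + 3.5 + 5 + 6.5 + 10 + 12 + 14 = 52.
Step 3: U_X = R1 - n1(n1+1)/2 = 52 - 7*8/2 = 52 - 28 = 24.
       U_Y = n1*n2 - U_X = 49 - 24 = 25.
Step 4: Ties are present, so use the tie-corrected normal approximation (with continuity correction) for the p-value.
Step 5: p-value = 1.000000; compare to alpha = 0.05. fail to reject H0.

U_X = 24, p = 1.000000, fail to reject H0 at alpha = 0.05.


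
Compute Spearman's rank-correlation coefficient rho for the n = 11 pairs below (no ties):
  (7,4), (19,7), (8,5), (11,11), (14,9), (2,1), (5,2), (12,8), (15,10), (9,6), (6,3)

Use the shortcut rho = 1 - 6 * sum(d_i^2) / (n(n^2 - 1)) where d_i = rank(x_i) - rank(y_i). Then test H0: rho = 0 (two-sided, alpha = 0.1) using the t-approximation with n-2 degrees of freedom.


Step 1: Rank x and y separately (midranks; no ties here).
rank(x): 7->4, 19->11, 8->5, 11->7, 14->9, 2->1, 5->2, 12->8, 15->10, 9->6, 6->3
rank(y): 4->4, 7->7, 5->5, 11->11, 9->9, 1->1, 2->2, 8->8, 10->10, 6->6, 3->3
Step 2: d_i = R_x(i) - R_y(i); compute d_i^2.
  (4-4)^2=0, (11-7)^2=16, (5-5)^2=0, (7-11)^2=16, (9-9)^2=0, (1-1)^2=0, (2-2)^2=0, (8-8)^2=0, (10-10)^2=0, (6-6)^2=0, (3-3)^2=0
sum(d^2) = 32.
Step 3: rho = 1 - 6*32 / (11*(11^2 - 1)) = 1 - 192/1320 = 0.854545.
Step 4: Under H0, t = rho * sqrt((n-2)/(1-rho^2)) = 4.9360 ~ t(9).
Step 5: Two-sided p-value from the t-distribution with 9 df = 0.000807.
Step 6: alpha = 0.1. reject H0.

rho = 0.8545, p = 0.000807, reject H0 at alpha = 0.1.


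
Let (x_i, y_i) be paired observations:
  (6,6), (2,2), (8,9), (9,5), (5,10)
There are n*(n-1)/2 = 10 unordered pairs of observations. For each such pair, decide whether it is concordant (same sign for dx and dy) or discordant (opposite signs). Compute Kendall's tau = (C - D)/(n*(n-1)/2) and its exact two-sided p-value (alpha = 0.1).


Step 1: Enumerate the 10 unordered pairs (i,j) with i<j and classify each by sign(x_j-x_i) * sign(y_j-y_i).
  (1,2):dx=-4,dy=-4->C; (1,3):dx=+2,dy=+3->C; (1,4):dx=+3,dy=-1->D; (1,5):dx=-1,dy=+4->D
  (2,3):dx=+6,dy=+7->C; (2,4):dx=+7,dy=+3->C; (2,5):dx=+3,dy=+8->C; (3,4):dx=+1,dy=-4->D
  (3,5):dx=-3,dy=+1->D; (4,5):dx=-4,dy=+5->D
Step 2: C = 5, D = 5, total pairs = 10.
Step 3: tau = (C - D)/(n(n-1)/2) = (5 - 5)/10 = 0.000000.
Step 4: Exact two-sided p-value (enumerate n! = 120 permutations of y under H0): p = 1.000000.
Step 5: alpha = 0.1. fail to reject H0.

tau_b = 0.0000 (C=5, D=5), p = 1.000000, fail to reject H0.


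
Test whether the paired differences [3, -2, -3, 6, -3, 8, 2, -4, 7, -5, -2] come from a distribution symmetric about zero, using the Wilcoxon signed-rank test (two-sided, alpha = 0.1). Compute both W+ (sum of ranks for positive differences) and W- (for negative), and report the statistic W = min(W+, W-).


Step 1: Drop any zero differences (none here) and take |d_i|.
|d| = [3, 2, 3, 6, 3, 8, 2, 4, 7, 5, 2]
Step 2: Midrank |d_i| (ties get averaged ranks).
ranks: |3|->5, |2|->2, |3|->5, |6|->9, |3|->5, |8|->11, |2|->2, |4|->7, |7|->10, |5|->8, |2|->2
Step 3: Attach original signs; sum ranks with positive sign and with negative sign.
W+ = 5 + 9 + 11 + 2 + 10 = 37
W- = 2 + 5 + 5 + 7 + 8 + 2 = 29
(Check: W+ + W- = 66 should equal n(n+1)/2 = 66.)
Step 4: Test statistic W = min(W+, W-) = 29.
Step 5: Ties in |d|, so use the tie-corrected normal approximation.
        E[W] = n(n+1)/4 = 11*12/4 = 33.
        Tie groups: |d|=2 (t=3), |d|=3 (t=3); sum(t^3 - t) = 48.
        Var[W] = n(n+1)(2n+1)/24 - sum(t^3-t)/48 = 3036/24 - 48/48 = 125.5.
        z = (W - E[W]) / sqrt(Var[W]) = (29 - 33) / 11.2027 = -0.3571.
        Two-sided p = 2*Phi(z) = 0.721049.
Step 6: alpha = 0.1. fail to reject H0.

W+ = 37, W- = 29, W = min = 29, p = 0.721049, fail to reject H0.


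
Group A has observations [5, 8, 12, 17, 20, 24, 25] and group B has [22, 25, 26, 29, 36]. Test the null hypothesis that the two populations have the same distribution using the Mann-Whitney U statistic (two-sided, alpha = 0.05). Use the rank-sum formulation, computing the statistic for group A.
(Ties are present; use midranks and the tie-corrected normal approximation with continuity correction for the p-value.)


Step 1: Combine and sort all 12 observations; assign midranks.
sorted (value, group): (5,X), (8,X), (12,X), (17,X), (20,X), (22,Y), (24,X), (25,X), (25,Y), (26,Y), (29,Y), (36,Y)
ranks: 5->1, 8->2, 12->3, 17->4, 20->5, 22->6, 24->7, 25->8.5, 25->8.5, 26->10, 29->11, 36->12
Step 2: Rank sum for X: R1 = 1 + 2 + 3 + 4 + 5 + 7 + 8.5 = 30.5.
Step 3: U_X = R1 - n1(n1+1)/2 = 30.5 - 7*8/2 = 30.5 - 28 = 2.5.
       U_Y = n1*n2 - U_X = 35 - 2.5 = 32.5.
Step 4: Ties are present, so use the tie-corrected normal approximation (with continuity correction) for the p-value.
Step 5: p-value = 0.018328; compare to alpha = 0.05. reject H0.

U_X = 2.5, p = 0.018328, reject H0 at alpha = 0.05.


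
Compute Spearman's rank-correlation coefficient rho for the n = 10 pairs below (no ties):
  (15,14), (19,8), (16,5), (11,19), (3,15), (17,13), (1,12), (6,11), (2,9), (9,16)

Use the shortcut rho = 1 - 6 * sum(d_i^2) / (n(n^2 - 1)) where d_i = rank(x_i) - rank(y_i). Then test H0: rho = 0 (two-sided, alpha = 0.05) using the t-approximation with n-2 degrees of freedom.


Step 1: Rank x and y separately (midranks; no ties here).
rank(x): 15->7, 19->10, 16->8, 11->6, 3->3, 17->9, 1->1, 6->4, 2->2, 9->5
rank(y): 14->7, 8->2, 5->1, 19->10, 15->8, 13->6, 12->5, 11->4, 9->3, 16->9
Step 2: d_i = R_x(i) - R_y(i); compute d_i^2.
  (7-7)^2=0, (10-2)^2=64, (8-1)^2=49, (6-10)^2=16, (3-8)^2=25, (9-6)^2=9, (1-5)^2=16, (4-4)^2=0, (2-3)^2=1, (5-9)^2=16
sum(d^2) = 196.
Step 3: rho = 1 - 6*196 / (10*(10^2 - 1)) = 1 - 1176/990 = -0.187879.
Step 4: Under H0, t = rho * sqrt((n-2)/(1-rho^2)) = -0.5410 ~ t(8).
Step 5: Two-sided p-value from the t-distribution with 8 df = 0.603218.
Step 6: alpha = 0.05. fail to reject H0.

rho = -0.1879, p = 0.603218, fail to reject H0 at alpha = 0.05.


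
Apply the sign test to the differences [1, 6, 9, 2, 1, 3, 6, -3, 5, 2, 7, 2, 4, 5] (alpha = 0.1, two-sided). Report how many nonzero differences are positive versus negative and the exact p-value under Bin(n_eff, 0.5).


Step 1: Discard zero differences. Original n = 14; n_eff = number of nonzero differences = 14.
Nonzero differences (with sign): +1, +6, +9, +2, +1, +3, +6, -3, +5, +2, +7, +2, +4, +5
Step 2: Count signs: positive = 13, negative = 1.
Step 3: Under H0: P(positive) = 0.5, so the number of positives S ~ Bin(14, 0.5).
Step 4: Two-sided exact p-value = sum of Bin(14,0.5) probabilities at or below the observed probability = 0.001831.
Step 5: alpha = 0.1. reject H0.

n_eff = 14, pos = 13, neg = 1, p = 0.001831, reject H0.


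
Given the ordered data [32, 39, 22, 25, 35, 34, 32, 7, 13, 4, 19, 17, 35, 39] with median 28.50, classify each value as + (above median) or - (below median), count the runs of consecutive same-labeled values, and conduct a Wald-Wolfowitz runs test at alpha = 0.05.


Step 1: Compute median = 28.50; label A = above, B = below.
Labels in order: AABBAAABBBBBAA  (n_A = 7, n_B = 7)
Step 2: Count runs R = 5.
Step 3: Under H0 (random ordering), E[R] = 2*n_A*n_B/(n_A+n_B) + 1 = 2*7*7/14 + 1 = 8.0000.
        Var[R] = 2*n_A*n_B*(2*n_A*n_B - n_A - n_B) / ((n_A+n_B)^2 * (n_A+n_B-1)) = 8232/2548 = 3.2308.
        SD[R] = 1.7974.
Step 4: Continuity-corrected z = (R + 0.5 - E[R]) / SD[R] = (5 + 0.5 - 8.0000) / 1.7974 = -1.3909.
Step 5: Two-sided p-value via normal approximation = 2*(1 - Phi(|z|)) = 0.164264.
Step 6: alpha = 0.05. fail to reject H0.

R = 5, z = -1.3909, p = 0.164264, fail to reject H0.


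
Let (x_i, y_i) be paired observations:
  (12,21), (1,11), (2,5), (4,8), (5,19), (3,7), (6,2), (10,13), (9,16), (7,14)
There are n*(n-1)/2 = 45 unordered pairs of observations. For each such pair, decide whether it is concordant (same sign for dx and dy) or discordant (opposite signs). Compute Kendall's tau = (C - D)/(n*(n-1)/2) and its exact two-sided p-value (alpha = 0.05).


Step 1: Enumerate the 45 unordered pairs (i,j) with i<j and classify each by sign(x_j-x_i) * sign(y_j-y_i).
  (1,2):dx=-11,dy=-10->C; (1,3):dx=-10,dy=-16->C; (1,4):dx=-8,dy=-13->C; (1,5):dx=-7,dy=-2->C
  (1,6):dx=-9,dy=-14->C; (1,7):dx=-6,dy=-19->C; (1,8):dx=-2,dy=-8->C; (1,9):dx=-3,dy=-5->C
  (1,10):dx=-5,dy=-7->C; (2,3):dx=+1,dy=-6->D; (2,4):dx=+3,dy=-3->D; (2,5):dx=+4,dy=+8->C
  (2,6):dx=+2,dy=-4->D; (2,7):dx=+5,dy=-9->D; (2,8):dx=+9,dy=+2->C; (2,9):dx=+8,dy=+5->C
  (2,10):dx=+6,dy=+3->C; (3,4):dx=+2,dy=+3->C; (3,5):dx=+3,dy=+14->C; (3,6):dx=+1,dy=+2->C
  (3,7):dx=+4,dy=-3->D; (3,8):dx=+8,dy=+8->C; (3,9):dx=+7,dy=+11->C; (3,10):dx=+5,dy=+9->C
  (4,5):dx=+1,dy=+11->C; (4,6):dx=-1,dy=-1->C; (4,7):dx=+2,dy=-6->D; (4,8):dx=+6,dy=+5->C
  (4,9):dx=+5,dy=+8->C; (4,10):dx=+3,dy=+6->C; (5,6):dx=-2,dy=-12->C; (5,7):dx=+1,dy=-17->D
  (5,8):dx=+5,dy=-6->D; (5,9):dx=+4,dy=-3->D; (5,10):dx=+2,dy=-5->D; (6,7):dx=+3,dy=-5->D
  (6,8):dx=+7,dy=+6->C; (6,9):dx=+6,dy=+9->C; (6,10):dx=+4,dy=+7->C; (7,8):dx=+4,dy=+11->C
  (7,9):dx=+3,dy=+14->C; (7,10):dx=+1,dy=+12->C; (8,9):dx=-1,dy=+3->D; (8,10):dx=-3,dy=+1->D
  (9,10):dx=-2,dy=-2->C
Step 2: C = 32, D = 13, total pairs = 45.
Step 3: tau = (C - D)/(n(n-1)/2) = (32 - 13)/45 = 0.422222.
Step 4: Exact two-sided p-value (enumerate n! = 3628800 permutations of y under H0): p = 0.108313.
Step 5: alpha = 0.05. fail to reject H0.

tau_b = 0.4222 (C=32, D=13), p = 0.108313, fail to reject H0.


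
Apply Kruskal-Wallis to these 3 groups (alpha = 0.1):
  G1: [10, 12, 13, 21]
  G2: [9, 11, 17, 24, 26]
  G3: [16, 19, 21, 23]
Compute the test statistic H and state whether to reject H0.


Step 1: Combine all N = 13 observations and assign midranks.
sorted (value, group, rank): (9,G2,1), (10,G1,2), (11,G2,3), (12,G1,4), (13,G1,5), (16,G3,6), (17,G2,7), (19,G3,8), (21,G1,9.5), (21,G3,9.5), (23,G3,11), (24,G2,12), (26,G2,13)
Step 2: Sum ranks within each group.
R_1 = 20.5 (n_1 = 4)
R_2 = 36 (n_2 = 5)
R_3 = 34.5 (n_3 = 4)
Step 3: H = 12/(N(N+1)) * sum(R_i^2/n_i) - 3(N+1)
     = 12/(13*14) * (20.5^2/4 + 36^2/5 + 34.5^2/4) - 3*14
     = 0.065934 * 661.825 - 42
     = 1.636813.
Step 4: Ties present; correction factor C = 1 - 6/(13^3 - 13) = 0.997253. Corrected H = 1.636813 / 0.997253 = 1.641322.
Step 5: Under H0, H ~ chi^2(2); p-value = 0.440141.
Step 6: alpha = 0.1. fail to reject H0.

H = 1.6413, df = 2, p = 0.440141, fail to reject H0.


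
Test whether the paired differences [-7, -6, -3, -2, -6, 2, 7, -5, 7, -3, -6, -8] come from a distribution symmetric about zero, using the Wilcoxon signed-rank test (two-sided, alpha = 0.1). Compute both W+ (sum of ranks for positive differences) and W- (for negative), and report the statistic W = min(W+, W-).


Step 1: Drop any zero differences (none here) and take |d_i|.
|d| = [7, 6, 3, 2, 6, 2, 7, 5, 7, 3, 6, 8]
Step 2: Midrank |d_i| (ties get averaged ranks).
ranks: |7|->10, |6|->7, |3|->3.5, |2|->1.5, |6|->7, |2|->1.5, |7|->10, |5|->5, |7|->10, |3|->3.5, |6|->7, |8|->12
Step 3: Attach original signs; sum ranks with positive sign and with negative sign.
W+ = 1.5 + 10 + 10 = 21.5
W- = 10 + 7 + 3.5 + 1.5 + 7 + 5 + 3.5 + 7 + 12 = 56.5
(Check: W+ + W- = 78 should equal n(n+1)/2 = 78.)
Step 4: Test statistic W = min(W+, W-) = 21.5.
Step 5: Ties in |d|, so use the tie-corrected normal approximation.
        E[W] = n(n+1)/4 = 12*13/4 = 39.
        Tie groups: |d|=2 (t=2), |d|=3 (t=2), |d|=6 (t=3), |d|=7 (t=3); sum(t^3 - t) = 60.
        Var[W] = n(n+1)(2n+1)/24 - sum(t^3-t)/48 = 3900/24 - 60/48 = 161.25.
        z = (W - E[W]) / sqrt(Var[W]) = (21.5 - 39) / 12.6984 = -1.3781.
        Two-sided p = 2*Phi(z) = 0.168165.
Step 6: alpha = 0.1. fail to reject H0.

W+ = 21.5, W- = 56.5, W = min = 21.5, p = 0.168165, fail to reject H0.


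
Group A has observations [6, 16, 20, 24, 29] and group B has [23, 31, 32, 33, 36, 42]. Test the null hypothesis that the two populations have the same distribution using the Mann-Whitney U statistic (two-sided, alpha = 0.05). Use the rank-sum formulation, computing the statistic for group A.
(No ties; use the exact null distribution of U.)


Step 1: Combine and sort all 11 observations; assign midranks.
sorted (value, group): (6,X), (16,X), (20,X), (23,Y), (24,X), (29,X), (31,Y), (32,Y), (33,Y), (36,Y), (42,Y)
ranks: 6->1, 16->2, 20->3, 23->4, 24->5, 29->6, 31->7, 32->8, 33->9, 36->10, 42->11
Step 2: Rank sum for X: R1 = 1 + 2 + 3 + 5 + 6 = 17.
Step 3: U_X = R1 - n1(n1+1)/2 = 17 - 5*6/2 = 17 - 15 = 2.
       U_Y = n1*n2 - U_X = 30 - 2 = 28.
Step 4: No ties, so the exact null distribution of U (based on enumerating the C(11,5) = 462 equally likely rank assignments) gives the two-sided p-value.
Step 5: p-value = 0.017316; compare to alpha = 0.05. reject H0.

U_X = 2, p = 0.017316, reject H0 at alpha = 0.05.


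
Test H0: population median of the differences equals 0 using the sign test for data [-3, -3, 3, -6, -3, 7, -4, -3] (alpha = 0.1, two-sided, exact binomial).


Step 1: Discard zero differences. Original n = 8; n_eff = number of nonzero differences = 8.
Nonzero differences (with sign): -3, -3, +3, -6, -3, +7, -4, -3
Step 2: Count signs: positive = 2, negative = 6.
Step 3: Under H0: P(positive) = 0.5, so the number of positives S ~ Bin(8, 0.5).
Step 4: Two-sided exact p-value = sum of Bin(8,0.5) probabilities at or below the observed probability = 0.289062.
Step 5: alpha = 0.1. fail to reject H0.

n_eff = 8, pos = 2, neg = 6, p = 0.289062, fail to reject H0.


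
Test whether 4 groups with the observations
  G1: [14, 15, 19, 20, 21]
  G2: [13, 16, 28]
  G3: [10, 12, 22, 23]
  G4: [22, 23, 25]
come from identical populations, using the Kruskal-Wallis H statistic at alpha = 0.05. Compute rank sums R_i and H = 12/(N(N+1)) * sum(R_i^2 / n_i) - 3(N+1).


Step 1: Combine all N = 15 observations and assign midranks.
sorted (value, group, rank): (10,G3,1), (12,G3,2), (13,G2,3), (14,G1,4), (15,G1,5), (16,G2,6), (19,G1,7), (20,G1,8), (21,G1,9), (22,G3,10.5), (22,G4,10.5), (23,G3,12.5), (23,G4,12.5), (25,G4,14), (28,G2,15)
Step 2: Sum ranks within each group.
R_1 = 33 (n_1 = 5)
R_2 = 24 (n_2 = 3)
R_3 = 26 (n_3 = 4)
R_4 = 37 (n_4 = 3)
Step 3: H = 12/(N(N+1)) * sum(R_i^2/n_i) - 3(N+1)
     = 12/(15*16) * (33^2/5 + 24^2/3 + 26^2/4 + 37^2/3) - 3*16
     = 0.050000 * 1035.13 - 48
     = 3.756667.
Step 4: Ties present; correction factor C = 1 - 12/(15^3 - 15) = 0.996429. Corrected H = 3.756667 / 0.996429 = 3.770131.
Step 5: Under H0, H ~ chi^2(3); p-value = 0.287380.
Step 6: alpha = 0.05. fail to reject H0.

H = 3.7701, df = 3, p = 0.287380, fail to reject H0.


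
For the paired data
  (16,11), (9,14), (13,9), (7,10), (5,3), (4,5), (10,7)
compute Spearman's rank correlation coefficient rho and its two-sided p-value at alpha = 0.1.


Step 1: Rank x and y separately (midranks; no ties here).
rank(x): 16->7, 9->4, 13->6, 7->3, 5->2, 4->1, 10->5
rank(y): 11->6, 14->7, 9->4, 10->5, 3->1, 5->2, 7->3
Step 2: d_i = R_x(i) - R_y(i); compute d_i^2.
  (7-6)^2=1, (4-7)^2=9, (6-4)^2=4, (3-5)^2=4, (2-1)^2=1, (1-2)^2=1, (5-3)^2=4
sum(d^2) = 24.
Step 3: rho = 1 - 6*24 / (7*(7^2 - 1)) = 1 - 144/336 = 0.571429.
Step 4: Under H0, t = rho * sqrt((n-2)/(1-rho^2)) = 1.5570 ~ t(5).
Step 5: Two-sided p-value from the t-distribution with 5 df = 0.180202.
Step 6: alpha = 0.1. fail to reject H0.

rho = 0.5714, p = 0.180202, fail to reject H0 at alpha = 0.1.


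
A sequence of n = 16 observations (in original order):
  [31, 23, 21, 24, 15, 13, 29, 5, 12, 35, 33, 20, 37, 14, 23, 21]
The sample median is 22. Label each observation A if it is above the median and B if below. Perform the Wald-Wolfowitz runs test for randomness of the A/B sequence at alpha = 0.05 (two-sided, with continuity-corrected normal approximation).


Step 1: Compute median = 22; label A = above, B = below.
Labels in order: AABABBABBAABABAB  (n_A = 8, n_B = 8)
Step 2: Count runs R = 12.
Step 3: Under H0 (random ordering), E[R] = 2*n_A*n_B/(n_A+n_B) + 1 = 2*8*8/16 + 1 = 9.0000.
        Var[R] = 2*n_A*n_B*(2*n_A*n_B - n_A - n_B) / ((n_A+n_B)^2 * (n_A+n_B-1)) = 14336/3840 = 3.7333.
        SD[R] = 1.9322.
Step 4: Continuity-corrected z = (R - 0.5 - E[R]) / SD[R] = (12 - 0.5 - 9.0000) / 1.9322 = 1.2939.
Step 5: Two-sided p-value via normal approximation = 2*(1 - Phi(|z|)) = 0.195709.
Step 6: alpha = 0.05. fail to reject H0.

R = 12, z = 1.2939, p = 0.195709, fail to reject H0.


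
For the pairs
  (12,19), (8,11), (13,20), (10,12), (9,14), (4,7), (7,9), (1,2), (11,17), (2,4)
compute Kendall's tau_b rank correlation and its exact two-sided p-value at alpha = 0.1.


Step 1: Enumerate the 45 unordered pairs (i,j) with i<j and classify each by sign(x_j-x_i) * sign(y_j-y_i).
  (1,2):dx=-4,dy=-8->C; (1,3):dx=+1,dy=+1->C; (1,4):dx=-2,dy=-7->C; (1,5):dx=-3,dy=-5->C
  (1,6):dx=-8,dy=-12->C; (1,7):dx=-5,dy=-10->C; (1,8):dx=-11,dy=-17->C; (1,9):dx=-1,dy=-2->C
  (1,10):dx=-10,dy=-15->C; (2,3):dx=+5,dy=+9->C; (2,4):dx=+2,dy=+1->C; (2,5):dx=+1,dy=+3->C
  (2,6):dx=-4,dy=-4->C; (2,7):dx=-1,dy=-2->C; (2,8):dx=-7,dy=-9->C; (2,9):dx=+3,dy=+6->C
  (2,10):dx=-6,dy=-7->C; (3,4):dx=-3,dy=-8->C; (3,5):dx=-4,dy=-6->C; (3,6):dx=-9,dy=-13->C
  (3,7):dx=-6,dy=-11->C; (3,8):dx=-12,dy=-18->C; (3,9):dx=-2,dy=-3->C; (3,10):dx=-11,dy=-16->C
  (4,5):dx=-1,dy=+2->D; (4,6):dx=-6,dy=-5->C; (4,7):dx=-3,dy=-3->C; (4,8):dx=-9,dy=-10->C
  (4,9):dx=+1,dy=+5->C; (4,10):dx=-8,dy=-8->C; (5,6):dx=-5,dy=-7->C; (5,7):dx=-2,dy=-5->C
  (5,8):dx=-8,dy=-12->C; (5,9):dx=+2,dy=+3->C; (5,10):dx=-7,dy=-10->C; (6,7):dx=+3,dy=+2->C
  (6,8):dx=-3,dy=-5->C; (6,9):dx=+7,dy=+10->C; (6,10):dx=-2,dy=-3->C; (7,8):dx=-6,dy=-7->C
  (7,9):dx=+4,dy=+8->C; (7,10):dx=-5,dy=-5->C; (8,9):dx=+10,dy=+15->C; (8,10):dx=+1,dy=+2->C
  (9,10):dx=-9,dy=-13->C
Step 2: C = 44, D = 1, total pairs = 45.
Step 3: tau = (C - D)/(n(n-1)/2) = (44 - 1)/45 = 0.955556.
Step 4: Exact two-sided p-value (enumerate n! = 3628800 permutations of y under H0): p = 0.000006.
Step 5: alpha = 0.1. reject H0.

tau_b = 0.9556 (C=44, D=1), p = 0.000006, reject H0.


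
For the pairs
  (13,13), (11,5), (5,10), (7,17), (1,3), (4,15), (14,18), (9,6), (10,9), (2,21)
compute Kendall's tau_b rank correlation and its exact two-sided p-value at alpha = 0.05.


Step 1: Enumerate the 45 unordered pairs (i,j) with i<j and classify each by sign(x_j-x_i) * sign(y_j-y_i).
  (1,2):dx=-2,dy=-8->C; (1,3):dx=-8,dy=-3->C; (1,4):dx=-6,dy=+4->D; (1,5):dx=-12,dy=-10->C
  (1,6):dx=-9,dy=+2->D; (1,7):dx=+1,dy=+5->C; (1,8):dx=-4,dy=-7->C; (1,9):dx=-3,dy=-4->C
  (1,10):dx=-11,dy=+8->D; (2,3):dx=-6,dy=+5->D; (2,4):dx=-4,dy=+12->D; (2,5):dx=-10,dy=-2->C
  (2,6):dx=-7,dy=+10->D; (2,7):dx=+3,dy=+13->C; (2,8):dx=-2,dy=+1->D; (2,9):dx=-1,dy=+4->D
  (2,10):dx=-9,dy=+16->D; (3,4):dx=+2,dy=+7->C; (3,5):dx=-4,dy=-7->C; (3,6):dx=-1,dy=+5->D
  (3,7):dx=+9,dy=+8->C; (3,8):dx=+4,dy=-4->D; (3,9):dx=+5,dy=-1->D; (3,10):dx=-3,dy=+11->D
  (4,5):dx=-6,dy=-14->C; (4,6):dx=-3,dy=-2->C; (4,7):dx=+7,dy=+1->C; (4,8):dx=+2,dy=-11->D
  (4,9):dx=+3,dy=-8->D; (4,10):dx=-5,dy=+4->D; (5,6):dx=+3,dy=+12->C; (5,7):dx=+13,dy=+15->C
  (5,8):dx=+8,dy=+3->C; (5,9):dx=+9,dy=+6->C; (5,10):dx=+1,dy=+18->C; (6,7):dx=+10,dy=+3->C
  (6,8):dx=+5,dy=-9->D; (6,9):dx=+6,dy=-6->D; (6,10):dx=-2,dy=+6->D; (7,8):dx=-5,dy=-12->C
  (7,9):dx=-4,dy=-9->C; (7,10):dx=-12,dy=+3->D; (8,9):dx=+1,dy=+3->C; (8,10):dx=-7,dy=+15->D
  (9,10):dx=-8,dy=+12->D
Step 2: C = 23, D = 22, total pairs = 45.
Step 3: tau = (C - D)/(n(n-1)/2) = (23 - 22)/45 = 0.022222.
Step 4: Exact two-sided p-value (enumerate n! = 3628800 permutations of y under H0): p = 1.000000.
Step 5: alpha = 0.05. fail to reject H0.

tau_b = 0.0222 (C=23, D=22), p = 1.000000, fail to reject H0.


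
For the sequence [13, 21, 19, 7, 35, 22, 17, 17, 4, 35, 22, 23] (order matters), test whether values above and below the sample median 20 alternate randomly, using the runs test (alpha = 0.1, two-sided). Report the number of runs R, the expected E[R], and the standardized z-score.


Step 1: Compute median = 20; label A = above, B = below.
Labels in order: BABBAABBBAAA  (n_A = 6, n_B = 6)
Step 2: Count runs R = 6.
Step 3: Under H0 (random ordering), E[R] = 2*n_A*n_B/(n_A+n_B) + 1 = 2*6*6/12 + 1 = 7.0000.
        Var[R] = 2*n_A*n_B*(2*n_A*n_B - n_A - n_B) / ((n_A+n_B)^2 * (n_A+n_B-1)) = 4320/1584 = 2.7273.
        SD[R] = 1.6514.
Step 4: Continuity-corrected z = (R + 0.5 - E[R]) / SD[R] = (6 + 0.5 - 7.0000) / 1.6514 = -0.3028.
Step 5: Two-sided p-value via normal approximation = 2*(1 - Phi(|z|)) = 0.762069.
Step 6: alpha = 0.1. fail to reject H0.

R = 6, z = -0.3028, p = 0.762069, fail to reject H0.


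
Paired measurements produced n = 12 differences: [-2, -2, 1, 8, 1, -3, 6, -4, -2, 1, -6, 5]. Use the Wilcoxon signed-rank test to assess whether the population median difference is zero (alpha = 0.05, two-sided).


Step 1: Drop any zero differences (none here) and take |d_i|.
|d| = [2, 2, 1, 8, 1, 3, 6, 4, 2, 1, 6, 5]
Step 2: Midrank |d_i| (ties get averaged ranks).
ranks: |2|->5, |2|->5, |1|->2, |8|->12, |1|->2, |3|->7, |6|->10.5, |4|->8, |2|->5, |1|->2, |6|->10.5, |5|->9
Step 3: Attach original signs; sum ranks with positive sign and with negative sign.
W+ = 2 + 12 + 2 + 10.5 + 2 + 9 = 37.5
W- = 5 + 5 + 7 + 8 + 5 + 10.5 = 40.5
(Check: W+ + W- = 78 should equal n(n+1)/2 = 78.)
Step 4: Test statistic W = min(W+, W-) = 37.5.
Step 5: Ties in |d|, so use the tie-corrected normal approximation.
        E[W] = n(n+1)/4 = 12*13/4 = 39.
        Tie groups: |d|=1 (t=3), |d|=2 (t=3), |d|=6 (t=2); sum(t^3 - t) = 54.
        Var[W] = n(n+1)(2n+1)/24 - sum(t^3-t)/48 = 3900/24 - 54/48 = 161.375.
        z = (W - E[W]) / sqrt(Var[W]) = (37.5 - 39) / 12.7033 = -0.1181.
        Two-sided p = 2*Phi(z) = 0.906005.
Step 6: alpha = 0.05. fail to reject H0.

W+ = 37.5, W- = 40.5, W = min = 37.5, p = 0.906005, fail to reject H0.


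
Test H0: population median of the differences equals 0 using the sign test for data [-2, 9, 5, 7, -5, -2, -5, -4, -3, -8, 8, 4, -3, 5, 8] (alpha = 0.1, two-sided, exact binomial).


Step 1: Discard zero differences. Original n = 15; n_eff = number of nonzero differences = 15.
Nonzero differences (with sign): -2, +9, +5, +7, -5, -2, -5, -4, -3, -8, +8, +4, -3, +5, +8
Step 2: Count signs: positive = 7, negative = 8.
Step 3: Under H0: P(positive) = 0.5, so the number of positives S ~ Bin(15, 0.5).
Step 4: Two-sided exact p-value = sum of Bin(15,0.5) probabilities at or below the observed probability = 1.000000.
Step 5: alpha = 0.1. fail to reject H0.

n_eff = 15, pos = 7, neg = 8, p = 1.000000, fail to reject H0.


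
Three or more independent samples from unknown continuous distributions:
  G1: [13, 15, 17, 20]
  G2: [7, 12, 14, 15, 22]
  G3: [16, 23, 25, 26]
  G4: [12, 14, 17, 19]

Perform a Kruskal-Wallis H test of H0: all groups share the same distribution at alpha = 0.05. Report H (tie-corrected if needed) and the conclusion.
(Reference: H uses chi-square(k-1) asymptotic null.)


Step 1: Combine all N = 17 observations and assign midranks.
sorted (value, group, rank): (7,G2,1), (12,G2,2.5), (12,G4,2.5), (13,G1,4), (14,G2,5.5), (14,G4,5.5), (15,G1,7.5), (15,G2,7.5), (16,G3,9), (17,G1,10.5), (17,G4,10.5), (19,G4,12), (20,G1,13), (22,G2,14), (23,G3,15), (25,G3,16), (26,G3,17)
Step 2: Sum ranks within each group.
R_1 = 35 (n_1 = 4)
R_2 = 30.5 (n_2 = 5)
R_3 = 57 (n_3 = 4)
R_4 = 30.5 (n_4 = 4)
Step 3: H = 12/(N(N+1)) * sum(R_i^2/n_i) - 3(N+1)
     = 12/(17*18) * (35^2/4 + 30.5^2/5 + 57^2/4 + 30.5^2/4) - 3*18
     = 0.039216 * 1537.11 - 54
     = 6.278922.
Step 4: Ties present; correction factor C = 1 - 24/(17^3 - 17) = 0.995098. Corrected H = 6.278922 / 0.995098 = 6.309852.
Step 5: Under H0, H ~ chi^2(3); p-value = 0.097471.
Step 6: alpha = 0.05. fail to reject H0.

H = 6.3099, df = 3, p = 0.097471, fail to reject H0.
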